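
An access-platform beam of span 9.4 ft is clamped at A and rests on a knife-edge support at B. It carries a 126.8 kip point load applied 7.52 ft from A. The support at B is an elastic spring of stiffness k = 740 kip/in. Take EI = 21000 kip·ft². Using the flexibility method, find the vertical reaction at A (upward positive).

R_A = 38.29 kip

Choose R_B as the redundant. The primary structure is the cantilever fixed at A.
Primary-structure tip deflection at B by superposition:
  point load 126.8 at a = 7.52: Pa²(3L − a)/(6EI) = 24715/EI
Flexibility coefficient — unit upward force at B: δ_{BB} = L³/(3EI) = 276.9/EI.
With EI = 21000 kip·ft²: δ_0 = 1.1769 ft and δ_{BB} = 0.013184 ft/kip.
Compatibility — the spring shortens by R_B/k under the reaction it provides: δ_0 − R_B·δ_{BB} = R_B/k. With 1/k = 1/(740×12) ft/kip = 0.000113 ft/kip, R_B = δ_0 / (δ_{BB} + 1/k) = 1.1769 / (0.013184 + 0.000113) = 88.51 kip.
Vertical equilibrium: R_A = ΣP − R_B = 126.8 − 88.51 = 38.29 kip.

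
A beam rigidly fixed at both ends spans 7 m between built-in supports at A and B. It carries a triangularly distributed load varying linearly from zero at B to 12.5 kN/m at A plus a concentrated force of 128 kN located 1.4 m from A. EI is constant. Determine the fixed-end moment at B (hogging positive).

M_B = 49.09 kN·m

Release both end moments; the primary structure is a simply-supported span AB with redundants M_A and M_B.
On the primary (simply-supported) span, the end slopes from the loading are:
  at A: triangular load, peak 12.5: w₀L³/(45EI) = 95.28/EI
  at B: triangular load, peak 12.5: 7w₀L³/(360EI) = 83.37/EI
  at A: point load 128 at a = 1.4: Pab(L + b)/(6LEI) = 301.1/EI
  at B: point load 128 at a = 1.4: Pab(L + a)/(6LEI) = 200.7/EI
  θ_A0 = 396.3/EI,  θ_B0 = 284.1/EI
Flexibility coefficients: a unit moment at one end gives L/(3EI) there and L/(6EI) at the far end, so f₁₁ = f₂₂ = 2.333/EI and f₁₂ = f₂₁ = 1.167/EI.
Compatibility — zero rotation at each built-in end:
  2.333 M_A + 1.167 M_B = 396.3
  1.167 M_A + 2.333 M_B = 284.1
Solving the pair gives M_A = 145.3 kN·m and M_B = 49.09 kN·m (hogging).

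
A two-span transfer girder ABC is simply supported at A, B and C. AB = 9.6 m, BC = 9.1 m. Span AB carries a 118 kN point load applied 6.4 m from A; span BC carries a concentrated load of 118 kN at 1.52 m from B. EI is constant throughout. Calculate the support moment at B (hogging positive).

M_B = 174.3 kN·m

Release continuity at B by inserting a hinge; the redundant is the internal moment M_B. The primary structure is two simply-supported spans AB and BC.
Discontinuity in slope at B on the released structure — sum the simple-span end rotations:
  span AB: point load 118 at a = 6.4: Pab(L + a)/(6LEI) = 671.3/EI
  span BC: point load 118 at a = 1.52: Pab(L + b)/(6LEI) = 415.3/EI
  relative rotation θ_0 = (671.3 + 415.3)/EI = 1087/EI
A unit hogging moment at B produces rotation L₁/(3EI) + L₂/(3EI) = 6.233/EI.
Slope continuity at B: θ_0 = M_B·6.233/EI, so M_B = 1087/6.233 = 174.3 kN·m (hogging).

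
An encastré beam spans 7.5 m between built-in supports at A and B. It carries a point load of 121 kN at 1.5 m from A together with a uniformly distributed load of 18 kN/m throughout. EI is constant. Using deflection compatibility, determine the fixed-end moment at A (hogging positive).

M_A = 200.5 kN·m

Take the two fixed-end moments M_A, M_B as redundants; the released structure is the simple span AB.
On the primary (simply-supported) span, the end slopes from the loading are:
  at A: point load 121 at a = 1.5: Pab(L + b)/(6LEI) = 326.7/EI
  at B: point load 121 at a = 1.5: Pab(L + a)/(6LEI) = 217.8/EI
  at A: UDL 18: wL³/(24EI) = 316.4/EI
  at B: UDL 18: wL³/(24EI) = 316.4/EI
  θ_A0 = 643.1/EI,  θ_B0 = 534.2/EI
Flexibility coefficients: a unit moment at one end gives L/(3EI) there and L/(6EI) at the far end, so f₁₁ = f₂₂ = 2.5/EI and f₁₂ = f₂₁ = 1.25/EI.
Compatibility — zero rotation at each built-in end:
  2.5 M_A + 1.25 M_B = 643.1
  1.25 M_A + 2.5 M_B = 534.2
Solving the pair gives M_A = 200.5 kN·m and M_B = 113.4 kN·m (hogging).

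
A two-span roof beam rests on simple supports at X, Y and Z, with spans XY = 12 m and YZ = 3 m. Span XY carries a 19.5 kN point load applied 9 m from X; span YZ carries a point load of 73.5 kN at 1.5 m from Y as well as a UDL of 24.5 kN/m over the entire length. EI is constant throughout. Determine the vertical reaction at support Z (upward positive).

Insert a hinge at Y; M_Y is the redundant, and each span becomes simply supported.
Rotations at Y on the released spans (each span's end-slope, ×1/EI):
  span XY: point load 19.5 at a = 9: Pab(L + a)/(6LEI) = 153.6/EI
  span YZ: point load 73.5 at a = 1.5: Pab(L + b)/(6LEI) = 41.34/EI
  span YZ: UDL 24.5: wL³/(24EI) = 27.56/EI
  relative rotation θ_0 = (153.6 + 68.91)/EI = 222.5/EI
A unit hogging moment at Y produces rotation L₁/(3EI) + L₂/(3EI) = 5/EI.
Slope continuity at Y: θ_0 = M_Y·5/EI, so M_Y = 222.5/5 = 44.49 kN·m (hogging).
Span YZ, ΣM about Z: R_Y^{YZ}·3 = 220.5 + 44.49, so R_Y^{YZ} = 88.33 kN and R_Z = 147 − 88.33 = 58.67 kN.

R_Z = 58.67 kN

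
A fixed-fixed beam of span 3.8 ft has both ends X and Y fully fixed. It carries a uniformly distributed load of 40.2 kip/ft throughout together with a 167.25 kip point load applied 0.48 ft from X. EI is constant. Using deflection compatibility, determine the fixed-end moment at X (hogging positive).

M_X = 109.7 kip·ft

Take the two fixed-end moments M_X, M_Y as redundants; the released structure is the simple span XY.
Simple-span end rotations at X and Y under the given loads:
  at X: UDL 40.2: wL³/(24EI) = 91.91/EI
  at Y: UDL 40.2: wL³/(24EI) = 91.91/EI
  at X: point load 167.25 at a = 0.48: Pab(L + b)/(6LEI) = 83.23/EI
  at Y: point load 167.25 at a = 0.48: Pab(L + a)/(6LEI) = 50.03/EI
  θ_X0 = 175.1/EI,  θ_Y0 = 141.9/EI
Flexibility coefficients: a unit moment at one end gives L/(3EI) there and L/(6EI) at the far end, so f₁₁ = f₂₂ = 1.267/EI and f₁₂ = f₂₁ = 0.6333/EI.
Compatibility — zero rotation at each built-in end:
  1.267 M_X + 0.6333 M_Y = 175.1
  0.6333 M_X + 1.267 M_Y = 141.9
Solving the pair gives M_X = 109.7 kip·ft and M_Y = 57.23 kip·ft (hogging).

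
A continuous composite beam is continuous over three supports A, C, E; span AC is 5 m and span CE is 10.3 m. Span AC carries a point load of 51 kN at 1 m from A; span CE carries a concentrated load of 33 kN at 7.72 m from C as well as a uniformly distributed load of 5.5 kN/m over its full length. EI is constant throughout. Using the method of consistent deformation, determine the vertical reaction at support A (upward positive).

R_A = 24.01 kN

Release continuity at C by inserting a hinge; the redundant is the internal moment M_C. The primary structure is two simply-supported spans AC and CE.
Discontinuity in slope at C on the released structure — sum the simple-span end rotations:
  span AC: point load 51 at a = 1: Pab(L + a)/(6LEI) = 40.8/EI
  span CE: point load 33 at a = 7.72: Pab(L + b)/(6LEI) = 137/EI
  span CE: UDL 5.5: wL³/(24EI) = 250.4/EI
  relative rotation θ_0 = (40.8 + 387.4)/EI = 428.2/EI
A unit hogging moment at C produces rotation L₁/(3EI) + L₂/(3EI) = 5.1/EI.
Compatibility: M_C·(L₁+L₂)/(3EI) = θ_0, giving M_C = 83.96 kN·m (hogging).
Span AC, ΣM about A with M_C applied at C: R_C^{AC}·5 = 51 + 83.96, so R_C^{AC} = 26.99 kN and R_A = 51 − 26.99 = 24.01 kN.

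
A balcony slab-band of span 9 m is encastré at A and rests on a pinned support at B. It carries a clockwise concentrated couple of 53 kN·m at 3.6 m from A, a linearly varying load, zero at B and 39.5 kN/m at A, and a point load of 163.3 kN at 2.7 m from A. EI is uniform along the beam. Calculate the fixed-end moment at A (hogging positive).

Release the roller at B. Primary structure: cantilever fixed at A.
Free-end deflection of the primary structure under the applied loading (downward +):
  clockwise couple 53 at a = 3.6: M₀a(2L − a)/(2EI) = 1374/EI
  triangular load, peak 39.5 at the fixed end: w₀L⁴/(30EI) = 8639/EI
  point load 163.3 at a = 2.7: Pa²(3L − a)/(6EI) = 4821/EI
  δ_0 = 14834/EI
Tip deflection under a unit load at B: L³/(3EI) = 243/EI.
Compatibility at B: δ_0 − R_B·δ_{BB} = 0, so R_B = 14834/243 = 61.04 kN.
Moment equilibrium about A: M_A = Σ(load moments about A) − R_B·L = 1027 − 61.04×9 = 477.8 kN·m.

M_A = 477.8 kN·m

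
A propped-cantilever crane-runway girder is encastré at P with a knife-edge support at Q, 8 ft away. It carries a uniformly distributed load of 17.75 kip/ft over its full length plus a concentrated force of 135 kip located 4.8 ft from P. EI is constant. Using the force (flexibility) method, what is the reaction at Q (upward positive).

Choose R_Q as the redundant. The primary structure is the cantilever fixed at P.
Downward deflection at the released point Q due to the loads:
  UDL 17.75: wL⁴/(8EI) = 9088/EI
  point load 135 at a = 4.8: Pa²(3L − a)/(6EI) = 9953/EI
  δ_0 = 19041/EI
Flexibility coefficient — unit upward force at Q: δ_{QQ} = L³/(3EI) = 170.7/EI.
Compatibility at Q: δ_0 − R_Q·δ_{QQ} = 0, so R_Q = 19041/170.7 = 111.6 kip.

R_Q = 111.6 kip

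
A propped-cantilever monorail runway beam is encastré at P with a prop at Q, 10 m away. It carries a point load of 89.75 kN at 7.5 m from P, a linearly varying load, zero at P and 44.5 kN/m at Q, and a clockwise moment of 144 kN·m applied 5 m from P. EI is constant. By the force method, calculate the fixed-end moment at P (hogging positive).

M_P = 346.8 kN·m

Take the reaction at Q as the redundant and release it; the primary structure is a cantilever fixed at P.
Downward deflection at the released point Q due to the loads:
  point load 89.75 at a = 7.5: Pa²(3L − a)/(6EI) = 18932/EI
  triangular load, peak 44.5 at the free end: 11w₀L⁴/(120EI) = 40792/EI
  clockwise couple 144 at a = 5: M₀a(2L − a)/(2EI) = 5400/EI
  δ_0 = 65123/EI
Tip deflection under a unit load at Q: L³/(3EI) = 333.3/EI.
Compatibility at Q: δ_0 − R_Q·δ_{QQ} = 0, so R_Q = 65123/333.3 = 195.4 kN.
Moment equilibrium about P: M_P = Σ(load moments about P) − R_Q·L = 2300 − 195.4×10 = 346.8 kN·m.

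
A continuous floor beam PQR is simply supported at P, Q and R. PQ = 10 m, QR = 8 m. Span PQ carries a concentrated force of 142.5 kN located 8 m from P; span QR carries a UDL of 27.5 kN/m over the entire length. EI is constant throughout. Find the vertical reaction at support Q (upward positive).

R_Q = 271.6 kN

Take M_Q as the redundant. Released structure: two simple spans PQ and QR with a hinge at Q.
Rotations at Q on the released spans (each span's end-slope, ×1/EI):
  span PQ: point load 142.5 at a = 8: Pab(L + a)/(6LEI) = 684/EI
  span QR: UDL 27.5: wL³/(24EI) = 586.7/EI
  relative rotation θ_0 = (684 + 586.7)/EI = 1271/EI
A unit hogging moment at Q produces rotation L₁/(3EI) + L₂/(3EI) = 6/EI.
Compatibility: M_Q·(L₁+L₂)/(3EI) = θ_0, giving M_Q = 211.8 kN·m (hogging).
Span PQ, ΣM about P with M_Q applied at Q: R_Q^{PQ}·10 = 1140 + 211.8, so R_Q^{PQ} = 135.2 kN and R_P = 142.5 − 135.2 = 7.322 kN.
Span QR, ΣM about R: R_Q^{QR}·8 = 880 + 211.8, so R_Q^{QR} = 136.5 kN and R_R = 220 − 136.5 = 83.53 kN.
R_Q = 135.2 + 136.5 = 271.6 kN.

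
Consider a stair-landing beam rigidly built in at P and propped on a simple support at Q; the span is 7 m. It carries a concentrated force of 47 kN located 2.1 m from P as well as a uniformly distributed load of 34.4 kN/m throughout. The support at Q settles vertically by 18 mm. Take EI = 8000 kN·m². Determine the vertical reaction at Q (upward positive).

Remove the prop at Q; the released (primary) structure is a cantilever built in at P.
Primary-structure tip deflection at Q by superposition:
  point load 47 at a = 2.1: Pa²(3L − a)/(6EI) = 652.9/EI
  UDL 34.4: wL⁴/(8EI) = 10324/EI
  δ_0 = 10977/EI
Tip deflection under a unit load at Q: L³/(3EI) = 114.3/EI.
With EI = 8000 kN·m²: δ_0 = 1.3722 m and δ_{QQ} = 0.014292 m/kN.
Compatibility — the beam at Q must follow the support down by 0.018 m: δ_0 − R_Q·δ_{QQ} = 0.018, so R_Q = (1.3722 − 0.018)/0.014292 = 94.75 kN.

R_Q = 94.75 kN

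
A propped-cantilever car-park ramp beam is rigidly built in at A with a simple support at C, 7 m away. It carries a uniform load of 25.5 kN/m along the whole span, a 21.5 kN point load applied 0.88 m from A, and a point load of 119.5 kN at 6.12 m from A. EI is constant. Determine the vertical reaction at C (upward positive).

R_C = 164.5 kN

Choose R_C as the redundant. The primary structure is the cantilever fixed at A.
Downward deflection at the released point C due to the loads:
  UDL 25.5: wL⁴/(8EI) = 7653/EI
  point load 21.5 at a = 0.88: Pa²(3L − a)/(6EI) = 55.83/EI
  point load 119.5 at a = 6.12: Pa²(3L − a)/(6EI) = 11100/EI
  δ_0 = 18809/EI
Flexibility coefficient — unit upward force at C: δ_{CC} = L³/(3EI) = 114.3/EI.
Compatibility at C: δ_0 − R_C·δ_{CC} = 0, so R_C = 18809/114.3 = 164.5 kN.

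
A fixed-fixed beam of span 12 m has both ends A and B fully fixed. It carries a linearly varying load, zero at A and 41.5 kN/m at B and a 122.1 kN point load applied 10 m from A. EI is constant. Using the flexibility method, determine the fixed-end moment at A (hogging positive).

M_A = 233.1 kN·m

Take the two fixed-end moments M_A, M_B as redundants; the released structure is the simple span AB.
Simple-span end rotations at A and B under the given loads:
  at A: triangular load, peak 41.5: 7w₀L³/(360EI) = 1394/EI
  at B: triangular load, peak 41.5: w₀L³/(45EI) = 1594/EI
  at A: point load 122.1 at a = 10: Pab(L + b)/(6LEI) = 474.8/EI
  at B: point load 122.1 at a = 10: Pab(L + a)/(6LEI) = 746.2/EI
  θ_A0 = 1869/EI,  θ_B0 = 2340/EI
Flexibility coefficients: a unit moment at one end gives L/(3EI) there and L/(6EI) at the far end, so f₁₁ = f₂₂ = 4/EI and f₁₂ = f₂₁ = 2/EI.
Compatibility — zero rotation at each built-in end:
  4 M_A + 2 M_B = 1869
  2 M_A + 4 M_B = 2340
Solving the pair gives M_A = 233.1 kN·m and M_B = 468.4 kN·m (hogging).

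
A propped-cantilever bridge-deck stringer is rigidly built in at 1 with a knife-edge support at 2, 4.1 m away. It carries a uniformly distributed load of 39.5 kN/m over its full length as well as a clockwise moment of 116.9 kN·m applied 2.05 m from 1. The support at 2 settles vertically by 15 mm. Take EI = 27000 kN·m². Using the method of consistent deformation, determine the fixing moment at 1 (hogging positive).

Take the reaction at 2 as the redundant and release it; the primary structure is a cantilever fixed at 1.
Downward deflection at the released point 2 due to the loads:
  UDL 39.5: wL⁴/(8EI) = 1395/EI
  clockwise couple 116.9 at a = 2.05: M₀a(2L − a)/(2EI) = 736.9/EI
  δ_0 = 2132/EI
Flexibility coefficient — unit upward force at 2: δ_{22} = L³/(3EI) = 22.97/EI.
With EI = 27000 kN·m²: δ_0 = 0.078968 m and δ_{22} = 0.000851 m/kN.
Compatibility — the beam at 2 must follow the support down by 0.015 m: δ_0 − R_2·δ_{22} = 0.015, so R_2 = (0.078968 − 0.015)/0.000851 = 75.18 kN.
Moment equilibrium about 1: M_1 = Σ(load moments about 1) − R_2·L = 448.9 − 75.18×4.1 = 140.7 kN·m.

M_1 = 140.7 kN·m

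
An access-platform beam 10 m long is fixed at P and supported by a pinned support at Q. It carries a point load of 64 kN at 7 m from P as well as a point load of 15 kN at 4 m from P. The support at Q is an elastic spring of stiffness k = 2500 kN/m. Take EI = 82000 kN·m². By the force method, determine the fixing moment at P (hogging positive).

M_P = 151.3 kN·m

Remove the prop at Q; the released (primary) structure is a cantilever built in at P.
Downward deflection at the released point Q due to the loads:
  point load 64 at a = 7: Pa²(3L − a)/(6EI) = 12021/EI
  point load 15 at a = 4: Pa²(3L − a)/(6EI) = 1040/EI
  δ_0 = 13061/EI
Tip deflection under a unit load at Q: L³/(3EI) = 333.3/EI.
With EI = 82000 kN·m²: δ_0 = 0.15928 m and δ_{QQ} = 0.004065 m/kN.
Compatibility — the spring shortens by R_Q/k under the reaction it provides: δ_0 − R_Q·δ_{QQ} = R_Q/k. With 1/k = 0.0004 m/kN, R_Q = δ_0 / (δ_{QQ} + 1/k) = 0.15928 / (0.004065 + 0.0004) = 35.67 kN.
Moment equilibrium about P: M_P = Σ(load moments about P) − R_Q·L = 508 − 35.67×10 = 151.3 kN·m.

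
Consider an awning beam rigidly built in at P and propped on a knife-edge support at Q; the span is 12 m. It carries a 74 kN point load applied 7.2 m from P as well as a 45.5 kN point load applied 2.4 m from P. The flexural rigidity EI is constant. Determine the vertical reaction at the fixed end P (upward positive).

Release the roller at Q. Primary structure: cantilever fixed at P.
Primary-structure tip deflection at Q by superposition:
  point load 74 at a = 7.2: Pa²(3L − a)/(6EI) = 18414/EI
  point load 45.5 at a = 2.4: Pa²(3L − a)/(6EI) = 1468/EI
  δ_0 = 19881/EI
Flexibility coefficient — unit upward force at Q: δ_{QQ} = L³/(3EI) = 576/EI.
Compatibility at Q: δ_0 − R_Q·δ_{QQ} = 0, so R_Q = 19881/576 = 34.52 kN.
Vertical equilibrium: R_P = ΣP − R_Q = 119.5 − 34.52 = 84.98 kN.

R_P = 84.98 kN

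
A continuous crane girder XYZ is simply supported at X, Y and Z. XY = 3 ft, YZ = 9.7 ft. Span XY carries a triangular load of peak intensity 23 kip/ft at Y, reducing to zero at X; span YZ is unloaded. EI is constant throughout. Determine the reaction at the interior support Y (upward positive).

R_Y = 24.42 kip

Insert a hinge at Y; M_Y is the redundant, and each span becomes simply supported.
Rotations at Y on the released spans (each span's end-slope, ×1/EI):
  span XY: triangular load, peak 23: w₀L³/(45EI) = 13.8/EI
  relative rotation θ_0 = (13.8 + 0)/EI = 13.8/EI
A unit hogging moment at Y produces rotation L₁/(3EI) + L₂/(3EI) = 4.233/EI.
Compatibility: M_Y·(L₁+L₂)/(3EI) = θ_0, giving M_Y = 3.26 kip·ft (hogging).
Span XY, ΣM about X with M_Y applied at Y: R_Y^{XY}·3 = 69 + 3.26, so R_Y^{XY} = 24.09 kip and R_X = 34.5 − 24.09 = 10.41 kip.
Span YZ, ΣM about Z: R_Y^{YZ}·9.7 = 0 + 3.26, so R_Y^{YZ} = 0.3361 kip and R_Z = 0 − 0.3361 = -0.3361 kip.
R_Y = 24.09 + 0.3361 = 24.42 kip.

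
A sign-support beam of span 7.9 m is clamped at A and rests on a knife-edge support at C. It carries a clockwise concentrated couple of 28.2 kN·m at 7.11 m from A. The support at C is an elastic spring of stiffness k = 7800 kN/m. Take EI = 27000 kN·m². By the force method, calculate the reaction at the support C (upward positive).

R_C = 5.192 kN

Take the reaction at C as the redundant and release it; the primary structure is a cantilever fixed at A.
Deflection at C on the released cantilever, summing each load's contribution:
  clockwise couple 28.2 at a = 7.11: M₀a(2L − a)/(2EI) = 871.2/EI
Flexibility coefficient — unit upward force at C: δ_{CC} = L³/(3EI) = 164.3/EI.
With EI = 27000 kN·m²: δ_0 = 0.032266 m and δ_{CC} = 0.006087 m/kN.
Compatibility — the spring shortens by R_C/k under the reaction it provides: δ_0 − R_C·δ_{CC} = R_C/k. With 1/k = 0.000128 m/kN, R_C = δ_0 / (δ_{CC} + 1/k) = 0.032266 / (0.006087 + 0.000128) = 5.192 kN.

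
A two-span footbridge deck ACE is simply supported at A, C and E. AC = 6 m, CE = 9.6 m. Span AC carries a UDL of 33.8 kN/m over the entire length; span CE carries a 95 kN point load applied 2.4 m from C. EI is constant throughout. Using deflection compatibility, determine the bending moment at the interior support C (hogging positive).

M_C = 150.6 kN·m

Insert a hinge at C; M_C is the redundant, and each span becomes simply supported.
End slopes at the hinge C, treating each span as simply supported:
  span AC: UDL 33.8: wL³/(24EI) = 304.2/EI
  span CE: point load 95 at a = 2.4: Pab(L + b)/(6LEI) = 478.8/EI
  relative rotation θ_0 = (304.2 + 478.8)/EI = 783/EI
A unit hogging moment at C produces rotation L₁/(3EI) + L₂/(3EI) = 5.2/EI.
Slope continuity at C: θ_0 = M_C·5.2/EI, so M_C = 783/5.2 = 150.6 kN·m (hogging).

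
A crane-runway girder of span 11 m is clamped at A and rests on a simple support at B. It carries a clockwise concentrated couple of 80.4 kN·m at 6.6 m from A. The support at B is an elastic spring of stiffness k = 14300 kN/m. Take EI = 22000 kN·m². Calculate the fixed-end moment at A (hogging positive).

M_A = -20.55 kN·m

Choose R_B as the redundant. The primary structure is the cantilever fixed at A.
Free-end deflection of the primary structure under the applied loading (downward +):
  clockwise couple 80.4 at a = 6.6: M₀a(2L − a)/(2EI) = 4086/EI
Flexibility coefficient — unit upward force at B: δ_{BB} = L³/(3EI) = 443.7/EI.
With EI = 22000 kN·m²: δ_0 = 0.18572 m and δ_{BB} = 0.020167 m/kN.
Compatibility — the spring shortens by R_B/k under the reaction it provides: δ_0 − R_B·δ_{BB} = R_B/k. With 1/k = 0.00007 m/kN, R_B = δ_0 / (δ_{BB} + 1/k) = 0.18572 / (0.020167 + 0.00007) = 9.178 kN.
Moment equilibrium about A: M_A = Σ(load moments about A) − R_B·L = 80.4 − 9.178×11 = -20.55 kN·m.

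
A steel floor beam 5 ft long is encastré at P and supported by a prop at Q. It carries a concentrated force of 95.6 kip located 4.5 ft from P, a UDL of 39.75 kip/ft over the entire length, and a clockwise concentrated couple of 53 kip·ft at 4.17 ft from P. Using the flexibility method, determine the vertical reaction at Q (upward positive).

R_Q = 171.3 kip

Choose R_Q as the redundant. The primary structure is the cantilever fixed at P.
Downward deflection at the released point Q due to the loads:
  point load 95.6 at a = 4.5: Pa²(3L − a)/(6EI) = 3388/EI
  UDL 39.75: wL⁴/(8EI) = 3105/EI
  clockwise couple 53 at a = 4.17: M₀a(2L − a)/(2EI) = 644.2/EI
  δ_0 = 7138/EI
Tip deflection under a unit load at Q: L³/(3EI) = 41.67/EI.
Compatibility at Q: δ_0 − R_Q·δ_{QQ} = 0, so R_Q = 7138/41.67 = 171.3 kip.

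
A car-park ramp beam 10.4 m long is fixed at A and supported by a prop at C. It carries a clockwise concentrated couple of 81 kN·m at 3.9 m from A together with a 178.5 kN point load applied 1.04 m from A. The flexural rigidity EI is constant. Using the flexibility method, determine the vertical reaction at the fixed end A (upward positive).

R_A = 168.8 kN

Take the reaction at C as the redundant and release it; the primary structure is a cantilever fixed at A.
Free-end deflection of the primary structure under the applied loading (downward +):
  clockwise couple 81 at a = 3.9: M₀a(2L − a)/(2EI) = 2669/EI
  point load 178.5 at a = 1.04: Pa²(3L − a)/(6EI) = 970.5/EI
  δ_0 = 3640/EI
Flexibility coefficient — unit upward force at C: δ_{CC} = L³/(3EI) = 375/EI.
The prop prevents deflection at C: R_C = δ_0/δ_{CC} = 3640/375 = 9.707 kN.
Vertical equilibrium: R_A = ΣP − R_C = 178.5 − 9.707 = 168.8 kN.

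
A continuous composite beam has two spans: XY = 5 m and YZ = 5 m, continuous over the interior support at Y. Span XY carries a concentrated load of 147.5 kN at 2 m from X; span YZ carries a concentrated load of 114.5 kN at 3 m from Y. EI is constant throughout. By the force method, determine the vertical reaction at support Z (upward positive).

R_Z = 46.69 kN

Release continuity at Y by inserting a hinge; the redundant is the internal moment M_Y. The primary structure is two simply-supported spans XY and YZ.
End slopes at the hinge Y, treating each span as simply supported:
  span XY: point load 147.5 at a = 2: Pab(L + a)/(6LEI) = 206.5/EI
  span YZ: point load 114.5 at a = 3: Pab(L + b)/(6LEI) = 160.3/EI
  relative rotation θ_0 = (206.5 + 160.3)/EI = 366.8/EI
A unit hogging moment at Y produces rotation L₁/(3EI) + L₂/(3EI) = 3.333/EI.
Slope continuity at Y: θ_0 = M_Y·3.333/EI, so M_Y = 366.8/3.333 = 110 kN·m (hogging).
Span YZ, ΣM about Z: R_Y^{YZ}·5 = 229 + 110, so R_Y^{YZ} = 67.81 kN and R_Z = 114.5 − 67.81 = 46.69 kN.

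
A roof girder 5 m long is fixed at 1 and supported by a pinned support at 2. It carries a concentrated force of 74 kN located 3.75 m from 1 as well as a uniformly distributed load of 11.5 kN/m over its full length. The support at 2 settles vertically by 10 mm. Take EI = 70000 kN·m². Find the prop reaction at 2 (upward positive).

Remove the prop at 2; the released (primary) structure is a cantilever built in at 1.
Free-end deflection of the primary structure under the applied loading (downward +):
  point load 74 at a = 3.75: Pa²(3L − a)/(6EI) = 1951/EI
  UDL 11.5: wL⁴/(8EI) = 898.4/EI
  δ_0 = 2850/EI
Flexibility coefficient — unit upward force at 2: δ_{22} = L³/(3EI) = 41.67/EI.
With EI = 70000 kN·m²: δ_0 = 0.040709 m and δ_{22} = 0.000595 m/kN.
Compatibility — the beam at 2 must follow the support down by 0.01 m: δ_0 − R_2·δ_{22} = 0.01, so R_2 = (0.040709 − 0.01)/0.000595 = 51.59 kN.

R_2 = 51.59 kN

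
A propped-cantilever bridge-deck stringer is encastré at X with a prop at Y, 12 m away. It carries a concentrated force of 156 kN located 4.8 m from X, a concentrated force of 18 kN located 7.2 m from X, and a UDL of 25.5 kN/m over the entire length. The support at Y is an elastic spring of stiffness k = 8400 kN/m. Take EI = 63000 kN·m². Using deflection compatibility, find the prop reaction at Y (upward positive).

R_Y = 153 kN

Choose R_Y as the redundant. The primary structure is the cantilever fixed at X.
Primary-structure tip deflection at Y by superposition:
  point load 156 at a = 4.8: Pa²(3L − a)/(6EI) = 18690/EI
  point load 18 at a = 7.2: Pa²(3L − a)/(6EI) = 4479/EI
  UDL 25.5: wL⁴/(8EI) = 66096/EI
  δ_0 = 89265/EI
Tip deflection under a unit load at Y: L³/(3EI) = 576/EI.
With EI = 63000 kN·m²: δ_0 = 1.4169 m and δ_{YY} = 0.009143 m/kN.
Compatibility — the spring shortens by R_Y/k under the reaction it provides: δ_0 − R_Y·δ_{YY} = R_Y/k. With 1/k = 0.000119 m/kN, R_Y = δ_0 / (δ_{YY} + 1/k) = 1.4169 / (0.009143 + 0.000119) = 153 kN.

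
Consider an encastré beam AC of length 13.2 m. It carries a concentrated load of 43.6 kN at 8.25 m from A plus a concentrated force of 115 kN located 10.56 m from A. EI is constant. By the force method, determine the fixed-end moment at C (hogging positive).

Release both end moments; the primary structure is a simply-supported span AC with redundants M_A and M_C.
End rotations of the released simple span under the applied load (×1/EI):
  at A: point load 43.6 at a = 8.25: Pab(L + b)/(6LEI) = 408/EI
  at C: point load 43.6 at a = 8.25: Pab(L + a)/(6LEI) = 482.2/EI
  at A: point load 115 at a = 10.56: Pab(L + b)/(6LEI) = 641.2/EI
  at C: point load 115 at a = 10.56: Pab(L + a)/(6LEI) = 961.8/EI
  θ_A0 = 1049/EI,  θ_C0 = 1444/EI
Flexibility coefficients: a unit moment at one end gives L/(3EI) there and L/(6EI) at the far end, so f₁₁ = f₂₂ = 4.4/EI and f₁₂ = f₂₁ = 2.2/EI.
Compatibility — zero rotation at each built-in end:
  4.4 M_A + 2.2 M_C = 1049
  2.2 M_A + 4.4 M_C = 1444
Solving the pair gives M_A = 99.16 kN·m and M_C = 278.6 kN·m (hogging).

M_C = 278.6 kN·m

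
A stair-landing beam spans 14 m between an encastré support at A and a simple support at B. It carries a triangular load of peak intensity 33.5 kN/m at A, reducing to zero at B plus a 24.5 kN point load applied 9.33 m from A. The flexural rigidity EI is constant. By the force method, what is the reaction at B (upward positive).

R_B = 59.6 kN

Remove the prop at B; the released (primary) structure is a cantilever built in at A.
Free-end deflection of the primary structure under the applied loading (downward +):
  triangular load, peak 33.5 at the fixed end: w₀L⁴/(30EI) = 42898/EI
  point load 24.5 at a = 9.33: Pa²(3L − a)/(6EI) = 11613/EI
  δ_0 = 54510/EI
Tip deflection under a unit load at B: L³/(3EI) = 914.7/EI.
The prop prevents deflection at B: R_B = δ_0/δ_{BB} = 54510/914.7 = 59.6 kN.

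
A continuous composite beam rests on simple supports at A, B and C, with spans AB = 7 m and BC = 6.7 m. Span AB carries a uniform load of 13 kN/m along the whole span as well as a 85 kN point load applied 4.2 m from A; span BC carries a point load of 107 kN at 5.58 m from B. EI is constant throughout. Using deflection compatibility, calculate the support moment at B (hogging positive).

Take M_B as the redundant. Released structure: two simple spans AB and BC with a hinge at B.
Rotations at B on the released spans (each span's end-slope, ×1/EI):
  span AB: UDL 13: wL³/(24EI) = 185.8/EI
  span AB: point load 85 at a = 4.2: Pab(L + a)/(6LEI) = 266.6/EI
  span BC: point load 107 at a = 5.58: Pab(L + b)/(6LEI) = 130.1/EI
  relative rotation θ_0 = (452.4 + 130.1)/EI = 582.4/EI
A unit hogging moment at B produces rotation L₁/(3EI) + L₂/(3EI) = 4.567/EI.
Compatibility: M_B·(L₁+L₂)/(3EI) = θ_0, giving M_B = 127.5 kN·m (hogging).

M_B = 127.5 kN·m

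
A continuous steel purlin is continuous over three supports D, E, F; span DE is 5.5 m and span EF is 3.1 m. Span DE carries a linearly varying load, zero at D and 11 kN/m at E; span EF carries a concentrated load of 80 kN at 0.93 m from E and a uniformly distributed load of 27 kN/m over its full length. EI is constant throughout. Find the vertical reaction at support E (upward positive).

R_E = 139.1 kN

Release continuity at E by inserting a hinge; the redundant is the internal moment M_E. The primary structure is two simply-supported spans DE and EF.
Rotations at E on the released spans (each span's end-slope, ×1/EI):
  span DE: triangular load, peak 11: w₀L³/(45EI) = 40.67/EI
  span EF: point load 80 at a = 0.93: Pab(L + b)/(6LEI) = 45.74/EI
  span EF: UDL 27: wL³/(24EI) = 33.51/EI
  relative rotation θ_0 = (40.67 + 79.26)/EI = 119.9/EI
A unit hogging moment at E produces rotation L₁/(3EI) + L₂/(3EI) = 2.867/EI.
Slope continuity at E: θ_0 = M_E·2.867/EI, so M_E = 119.9/2.867 = 41.84 kN·m (hogging).
Span DE, ΣM about D with M_E applied at E: R_E^{DE}·5.5 = 110.9 + 41.84, so R_E^{DE} = 27.77 kN and R_D = 30.25 − 27.77 = 2.477 kN.
Span EF, ΣM about F: R_E^{EF}·3.1 = 303.3 + 41.84, so R_E^{EF} = 111.3 kN and R_F = 163.7 − 111.3 = 52.35 kN.
R_E = 27.77 + 111.3 = 139.1 kN.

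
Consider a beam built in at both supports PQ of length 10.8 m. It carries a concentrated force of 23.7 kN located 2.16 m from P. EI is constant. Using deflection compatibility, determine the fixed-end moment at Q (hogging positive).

Release both end moments; the primary structure is a simply-supported span PQ with redundants M_P and M_Q.
On the primary (simply-supported) span, the end slopes from the loading are:
  at P: point load 23.7 at a = 2.16: Pab(L + b)/(6LEI) = 132.7/EI
  at Q: point load 23.7 at a = 2.16: Pab(L + a)/(6LEI) = 88.46/EI
  θ_P0 = 132.7/EI,  θ_Q0 = 88.46/EI
Flexibility coefficients: a unit moment at one end gives L/(3EI) there and L/(6EI) at the far end, so f₁₁ = f₂₂ = 3.6/EI and f₁₂ = f₂₁ = 1.8/EI.
Compatibility — zero rotation at each built-in end:
  3.6 M_P + 1.8 M_Q = 132.7
  1.8 M_P + 3.6 M_Q = 88.46
Solving the pair gives M_P = 32.76 kN·m and M_Q = 8.191 kN·m (hogging).

M_Q = 8.191 kN·m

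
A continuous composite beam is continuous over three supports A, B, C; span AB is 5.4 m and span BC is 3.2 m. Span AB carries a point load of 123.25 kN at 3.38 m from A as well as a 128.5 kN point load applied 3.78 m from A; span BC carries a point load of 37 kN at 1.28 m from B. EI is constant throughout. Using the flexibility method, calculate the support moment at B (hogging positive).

M_B = 165.8 kN·m

Insert a hinge at B; M_B is the redundant, and each span becomes simply supported.
Rotations at B on the released spans (each span's end-slope, ×1/EI):
  span AB: point load 123.25 at a = 3.38: Pab(L + a)/(6LEI) = 228/EI
  span AB: point load 128.5 at a = 3.78: Pab(L + a)/(6LEI) = 223/EI
  span BC: point load 37 at a = 1.28: Pab(L + b)/(6LEI) = 24.25/EI
  relative rotation θ_0 = (451 + 24.25)/EI = 475.2/EI
A unit hogging moment at B produces rotation L₁/(3EI) + L₂/(3EI) = 2.867/EI.
Slope continuity at B: θ_0 = M_B·2.867/EI, so M_B = 475.2/2.867 = 165.8 kN·m (hogging).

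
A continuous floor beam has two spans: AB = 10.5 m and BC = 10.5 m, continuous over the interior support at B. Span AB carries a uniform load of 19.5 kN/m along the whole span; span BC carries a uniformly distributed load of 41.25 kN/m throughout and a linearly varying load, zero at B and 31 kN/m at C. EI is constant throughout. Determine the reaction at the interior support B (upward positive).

Release continuity at B by inserting a hinge; the redundant is the internal moment M_B. The primary structure is two simply-supported spans AB and BC.
Rotations at B on the released spans (each span's end-slope, ×1/EI):
  span AB: UDL 19.5: wL³/(24EI) = 940.6/EI
  span BC: UDL 41.25: wL³/(24EI) = 1990/EI
  span BC: triangular load, peak 31: 7w₀L³/(360EI) = 697.8/EI
  relative rotation θ_0 = (940.6 + 2687)/EI = 3628/EI
A unit hogging moment at B produces rotation L₁/(3EI) + L₂/(3EI) = 7/EI.
Slope continuity at B: θ_0 = M_B·7/EI, so M_B = 3628/7 = 518.3 kN·m (hogging).
Span AB, ΣM about A with M_B applied at B: R_B^{AB}·10.5 = 1075 + 518.3, so R_B^{AB} = 151.7 kN and R_A = 204.8 − 151.7 = 53.01 kN.
Span BC, ΣM about C: R_B^{BC}·10.5 = 2844 + 518.3, so R_B^{BC} = 320.2 kN and R_C = 595.9 − 320.2 = 275.7 kN.
R_B = 151.7 + 320.2 = 471.9 kN.

R_B = 471.9 kN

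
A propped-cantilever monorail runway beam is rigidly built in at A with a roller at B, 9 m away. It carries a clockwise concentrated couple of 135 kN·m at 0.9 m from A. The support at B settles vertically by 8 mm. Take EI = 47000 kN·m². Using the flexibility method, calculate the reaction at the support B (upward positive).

Take the reaction at B as the redundant and release it; the primary structure is a cantilever fixed at A.
Deflection at B on the released cantilever, summing each load's contribution:
  clockwise couple 135 at a = 0.9: M₀a(2L − a)/(2EI) = 1039/EI
Flexibility coefficient — unit upward force at B: δ_{BB} = L³/(3EI) = 243/EI.
With EI = 47000 kN·m²: δ_0 = 0.022103 m and δ_{BB} = 0.00517 m/kN.
Compatibility — the beam at B must follow the support down by 0.008 m: δ_0 − R_B·δ_{BB} = 0.008, so R_B = (0.022103 − 0.008)/0.00517 = 2.728 kN.

R_B = 2.728 kN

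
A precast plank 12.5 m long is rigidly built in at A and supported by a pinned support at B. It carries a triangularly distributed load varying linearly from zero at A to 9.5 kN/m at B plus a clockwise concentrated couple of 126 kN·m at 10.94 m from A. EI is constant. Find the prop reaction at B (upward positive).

Choose R_B as the redundant. The primary structure is the cantilever fixed at A.
Deflection at B on the released cantilever, summing each load's contribution:
  triangular load, peak 9.5 at the free end: 11w₀L⁴/(120EI) = 21261/EI
  clockwise couple 126 at a = 10.94: M₀a(2L − a)/(2EI) = 9690/EI
  δ_0 = 30951/EI
Flexibility coefficient — unit upward force at B: δ_{BB} = L³/(3EI) = 651/EI.
Compatibility at B: δ_0 − R_B·δ_{BB} = 0, so R_B = 30951/651 = 47.54 kN.

R_B = 47.54 kN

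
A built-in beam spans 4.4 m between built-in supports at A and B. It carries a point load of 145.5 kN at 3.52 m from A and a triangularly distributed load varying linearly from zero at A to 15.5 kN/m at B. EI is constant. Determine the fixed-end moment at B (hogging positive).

Release both end moments; the primary structure is a simply-supported span AB with redundants M_A and M_B.
Simple-span end rotations at A and B under the given loads:
  at A: point load 145.5 at a = 3.52: Pab(L + b)/(6LEI) = 90.14/EI
  at B: point load 145.5 at a = 3.52: Pab(L + a)/(6LEI) = 135.2/EI
  at A: triangular load, peak 15.5: 7w₀L³/(360EI) = 25.67/EI
  at B: triangular load, peak 15.5: w₀L³/(45EI) = 29.34/EI
  θ_A0 = 115.8/EI,  θ_B0 = 164.6/EI
Flexibility coefficients: a unit moment at one end gives L/(3EI) there and L/(6EI) at the far end, so f₁₁ = f₂₂ = 1.467/EI and f₁₂ = f₂₁ = 0.7333/EI.
Compatibility — zero rotation at each built-in end:
  1.467 M_A + 0.7333 M_B = 115.8
  0.7333 M_A + 1.467 M_B = 164.6
Solving the pair gives M_A = 30.49 kN·m and M_B = 96.95 kN·m (hogging).

M_B = 96.95 kN·m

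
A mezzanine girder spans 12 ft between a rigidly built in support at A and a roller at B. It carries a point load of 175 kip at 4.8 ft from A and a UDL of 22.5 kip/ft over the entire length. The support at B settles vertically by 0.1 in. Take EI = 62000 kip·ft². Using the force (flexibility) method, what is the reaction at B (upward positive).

R_B = 136.8 kip

Remove the prop at B; the released (primary) structure is a cantilever built in at A.
Deflection at B on the released cantilever, summing each load's contribution:
  point load 175 at a = 4.8: Pa²(3L − a)/(6EI) = 20966/EI
  UDL 22.5: wL⁴/(8EI) = 58320/EI
  δ_0 = 79286/EI
Flexibility coefficient — unit upward force at B: δ_{BB} = L³/(3EI) = 576/EI.
With EI = 62000 kip·ft²: δ_0 = 1.2788 ft and δ_{BB} = 0.00929 ft/kip.
Compatibility — the beam at B must follow the support down by 0.008333 ft: δ_0 − R_B·δ_{BB} = 0.008333, so R_B = (1.2788 − 0.008333)/0.00929 = 136.8 kip.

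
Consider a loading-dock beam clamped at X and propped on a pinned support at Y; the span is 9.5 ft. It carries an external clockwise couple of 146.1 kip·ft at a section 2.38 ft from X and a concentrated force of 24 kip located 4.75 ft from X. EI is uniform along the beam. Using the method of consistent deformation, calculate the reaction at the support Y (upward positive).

R_Y = 17.61 kip

Release the roller at Y. Primary structure: cantilever fixed at X.
Deflection at Y on the released cantilever, summing each load's contribution:
  clockwise couple 146.1 at a = 2.38: M₀a(2L − a)/(2EI) = 2890/EI
  point load 24 at a = 4.75: Pa²(3L − a)/(6EI) = 2143/EI
  δ_0 = 5033/EI
Tip deflection under a unit load at Y: L³/(3EI) = 285.8/EI.
Compatibility at Y: δ_0 − R_Y·δ_{YY} = 0, so R_Y = 5033/285.8 = 17.61 kip.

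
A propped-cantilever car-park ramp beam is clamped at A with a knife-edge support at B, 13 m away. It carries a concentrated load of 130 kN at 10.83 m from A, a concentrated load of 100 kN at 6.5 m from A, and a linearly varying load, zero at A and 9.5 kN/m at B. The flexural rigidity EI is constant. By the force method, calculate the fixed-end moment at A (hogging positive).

Take the reaction at B as the redundant and release it; the primary structure is a cantilever fixed at A.
Deflection at B on the released cantilever, summing each load's contribution:
  point load 130 at a = 10.83: Pa²(3L − a)/(6EI) = 71587/EI
  point load 100 at a = 6.5: Pa²(3L − a)/(6EI) = 22885/EI
  triangular load, peak 9.5 at the free end: 11w₀L⁴/(120EI) = 24872/EI
  δ_0 = 119345/EI
Flexibility coefficient — unit upward force at B: δ_{BB} = L³/(3EI) = 732.3/EI.
Compatibility at B: δ_0 − R_B·δ_{BB} = 0, so R_B = 119345/732.3 = 163 kN.
Moment equilibrium about A: M_A = Σ(load moments about A) − R_B·L = 2593 − 163×13 = 474.5 kN·m.

M_A = 474.5 kN·m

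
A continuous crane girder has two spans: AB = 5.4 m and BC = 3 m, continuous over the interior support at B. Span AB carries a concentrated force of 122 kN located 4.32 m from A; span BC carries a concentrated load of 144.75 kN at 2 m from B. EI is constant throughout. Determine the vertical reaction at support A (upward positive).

Release continuity at B by inserting a hinge; the redundant is the internal moment M_B. The primary structure is two simply-supported spans AB and BC.
Rotations at B on the released spans (each span's end-slope, ×1/EI):
  span AB: point load 122 at a = 4.32: Pab(L + a)/(6LEI) = 170.8/EI
  span BC: point load 144.75 at a = 2: Pab(L + b)/(6LEI) = 64.33/EI
  relative rotation θ_0 = (170.8 + 64.33)/EI = 235.1/EI
A unit hogging moment at B produces rotation L₁/(3EI) + L₂/(3EI) = 2.8/EI.
Slope continuity at B: θ_0 = M_B·2.8/EI, so M_B = 235.1/2.8 = 83.96 kN·m (hogging).
Span AB, ΣM about A with M_B applied at B: R_B^{AB}·5.4 = 527 + 83.96, so R_B^{AB} = 113.1 kN and R_A = 122 − 113.1 = 8.851 kN.

R_A = 8.851 kN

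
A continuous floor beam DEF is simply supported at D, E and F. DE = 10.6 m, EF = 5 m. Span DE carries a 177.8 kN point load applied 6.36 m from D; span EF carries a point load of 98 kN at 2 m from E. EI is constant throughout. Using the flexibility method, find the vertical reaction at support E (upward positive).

Take M_E as the redundant. Released structure: two simple spans DE and EF with a hinge at E.
End slopes at the hinge E, treating each span as simply supported:
  span DE: point load 177.8 at a = 6.36: Pab(L + a)/(6LEI) = 1279/EI
  span EF: point load 98 at a = 2: Pab(L + b)/(6LEI) = 156.8/EI
  relative rotation θ_0 = (1279 + 156.8)/EI = 1435/EI
A unit hogging moment at E produces rotation L₁/(3EI) + L₂/(3EI) = 5.2/EI.
Slope continuity at E: θ_0 = M_E·5.2/EI, so M_E = 1435/5.2 = 276 kN·m (hogging).
Span DE, ΣM about D with M_E applied at E: R_E^{DE}·10.6 = 1131 + 276, so R_E^{DE} = 132.7 kN and R_D = 177.8 − 132.7 = 45.08 kN.
Span EF, ΣM about F: R_E^{EF}·5 = 294 + 276, so R_E^{EF} = 114 kN and R_F = 98 − 114 = -16.01 kN.
R_E = 132.7 + 114 = 246.7 kN.

R_E = 246.7 kN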